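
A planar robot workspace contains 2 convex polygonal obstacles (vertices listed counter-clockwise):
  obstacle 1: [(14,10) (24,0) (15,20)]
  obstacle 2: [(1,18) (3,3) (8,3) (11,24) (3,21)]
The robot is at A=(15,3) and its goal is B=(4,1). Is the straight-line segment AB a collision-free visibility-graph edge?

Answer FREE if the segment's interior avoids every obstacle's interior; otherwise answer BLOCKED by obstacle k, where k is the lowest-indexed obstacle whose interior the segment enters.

FREE

Obstacle 1 [(14,10) (24,0) (15,20)]:
  edge (14,10)–(24,0): clear
  edge (24,0)–(15,20): clear
  edge (15,20)–(14,10): clear
  midpoint (19/2,2) outside
  → clear
Obstacle 2 [(1,18) (3,3) (8,3) (11,24) (3,21)]:
  edge (1,18)–(3,3): clear
  edge (3,3)–(8,3): clear
  edge (8,3)–(11,24): clear
  edge (11,24)–(3,21): clear
  edge (3,21)–(1,18): clear
  midpoint (19/2,2) outside
  → clear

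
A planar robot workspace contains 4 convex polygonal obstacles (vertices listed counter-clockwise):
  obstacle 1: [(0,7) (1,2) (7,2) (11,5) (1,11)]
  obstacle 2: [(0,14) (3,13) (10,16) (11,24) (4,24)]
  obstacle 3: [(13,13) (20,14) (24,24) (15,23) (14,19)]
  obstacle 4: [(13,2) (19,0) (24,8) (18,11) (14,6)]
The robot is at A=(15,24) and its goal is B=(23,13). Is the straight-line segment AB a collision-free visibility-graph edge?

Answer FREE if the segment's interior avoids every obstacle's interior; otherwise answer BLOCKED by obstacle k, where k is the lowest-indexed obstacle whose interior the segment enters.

BLOCKED by obstacle 3

Obstacle 1 [(0,7) (1,2) (7,2) (11,5) (1,11)]:
  edge (0,7)–(1,2): clear
  edge (1,2)–(7,2): clear
  edge (7,2)–(11,5): clear
  edge (11,5)–(1,11): clear
  edge (1,11)–(0,7): clear
  midpoint (19,37/2) outside
  → clear
Obstacle 2 [(0,14) (3,13) (10,16) (11,24) (4,24)]:
  edge (0,14)–(3,13): clear
  edge (3,13)–(10,16): clear
  edge (10,16)–(11,24): clear
  edge (11,24)–(4,24): clear
  edge (4,24)–(0,14): clear
  midpoint (19,37/2) outside
  → clear
Obstacle 3 [(13,13) (20,14) (24,24) (15,23) (14,19)]:
  edge (13,13)–(20,14): clear
  edge (20,14)–(24,24): crosses AB
  edge (24,24)–(15,23): crosses AB
  edge (15,23)–(14,19): clear
  edge (14,19)–(13,13): clear
  → BLOCKED
Obstacle 4 [(13,2) (19,0) (24,8) (18,11) (14,6)]:
  edge (13,2)–(19,0): clear
  edge (19,0)–(24,8): clear
  edge (24,8)–(18,11): clear
  edge (18,11)–(14,6): clear
  edge (14,6)–(13,2): clear
  midpoint (19,37/2) outside
  → clear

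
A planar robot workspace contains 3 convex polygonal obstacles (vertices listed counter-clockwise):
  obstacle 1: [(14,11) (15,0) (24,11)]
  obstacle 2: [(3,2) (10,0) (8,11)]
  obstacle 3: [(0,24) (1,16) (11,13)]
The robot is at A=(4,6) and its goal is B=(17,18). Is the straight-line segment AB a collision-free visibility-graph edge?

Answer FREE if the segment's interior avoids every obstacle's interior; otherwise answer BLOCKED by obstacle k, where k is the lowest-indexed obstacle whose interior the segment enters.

BLOCKED by obstacle 2

Obstacle 1 [(14,11) (15,0) (24,11)]:
  edge (14,11)–(15,0): clear
  edge (15,0)–(24,11): clear
  edge (24,11)–(14,11): clear
  midpoint (21/2,12) outside
  → clear
Obstacle 2 [(3,2) (10,0) (8,11)]:
  edge (3,2)–(10,0): clear
  edge (10,0)–(8,11): crosses AB
  edge (8,11)–(3,2): crosses AB
  → BLOCKED
Obstacle 3 [(0,24) (1,16) (11,13)]:
  edge (0,24)–(1,16): clear
  edge (1,16)–(11,13): clear
  edge (11,13)–(0,24): clear
  midpoint (21/2,12) outside
  → clear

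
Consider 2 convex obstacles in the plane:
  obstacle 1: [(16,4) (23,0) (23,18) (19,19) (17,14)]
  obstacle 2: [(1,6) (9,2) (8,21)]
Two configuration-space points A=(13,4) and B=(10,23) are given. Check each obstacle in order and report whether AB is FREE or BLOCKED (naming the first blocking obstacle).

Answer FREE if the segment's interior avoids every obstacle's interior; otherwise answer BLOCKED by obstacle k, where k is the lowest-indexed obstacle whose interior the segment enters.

Obstacle 1 [(16,4) (23,0) (23,18) (19,19) (17,14)]:
  edge (16,4)–(23,0): clear
  edge (23,0)–(23,18): clear
  edge (23,18)–(19,19): clear
  edge (19,19)–(17,14): clear
  edge (17,14)–(16,4): clear
  midpoint (23/2,27/2) outside
  → clear
Obstacle 2 [(1,6) (9,2) (8,21)]:
  edge (1,6)–(9,2): clear
  edge (9,2)–(8,21): clear
  edge (8,21)–(1,6): clear
  midpoint (23/2,27/2) outside
  → clear

FREE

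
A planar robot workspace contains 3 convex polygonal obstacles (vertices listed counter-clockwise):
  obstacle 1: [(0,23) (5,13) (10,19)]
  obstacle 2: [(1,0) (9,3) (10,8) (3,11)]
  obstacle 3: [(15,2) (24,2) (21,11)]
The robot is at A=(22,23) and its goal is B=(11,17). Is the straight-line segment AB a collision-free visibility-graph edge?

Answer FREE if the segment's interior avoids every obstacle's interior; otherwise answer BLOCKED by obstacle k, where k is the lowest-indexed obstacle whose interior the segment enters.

FREE

Obstacle 1 [(0,23) (5,13) (10,19)]:
  edge (0,23)–(5,13): clear
  edge (5,13)–(10,19): clear
  edge (10,19)–(0,23): clear
  midpoint (33/2,20) outside
  → clear
Obstacle 2 [(1,0) (9,3) (10,8) (3,11)]:
  edge (1,0)–(9,3): clear
  edge (9,3)–(10,8): clear
  edge (10,8)–(3,11): clear
  edge (3,11)–(1,0): clear
  midpoint (33/2,20) outside
  → clear
Obstacle 3 [(15,2) (24,2) (21,11)]:
  edge (15,2)–(24,2): clear
  edge (24,2)–(21,11): clear
  edge (21,11)–(15,2): clear
  midpoint (33/2,20) outside
  → clear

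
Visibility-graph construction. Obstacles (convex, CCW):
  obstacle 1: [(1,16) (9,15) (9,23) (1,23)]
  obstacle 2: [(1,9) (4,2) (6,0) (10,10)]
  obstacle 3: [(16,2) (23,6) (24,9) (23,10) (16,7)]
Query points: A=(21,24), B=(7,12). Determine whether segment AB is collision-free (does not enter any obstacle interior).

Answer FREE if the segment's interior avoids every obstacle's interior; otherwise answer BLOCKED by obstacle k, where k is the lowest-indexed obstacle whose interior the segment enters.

FREE

Obstacle 1 [(1,16) (9,15) (9,23) (1,23)]:
  edge (1,16)–(9,15): clear
  edge (9,15)–(9,23): clear
  edge (9,23)–(1,23): clear
  edge (1,23)–(1,16): clear
  midpoint (14,18) outside
  → clear
Obstacle 2 [(1,9) (4,2) (6,0) (10,10)]:
  edge (1,9)–(4,2): clear
  edge (4,2)–(6,0): clear
  edge (6,0)–(10,10): clear
  edge (10,10)–(1,9): clear
  midpoint (14,18) outside
  → clear
Obstacle 3 [(16,2) (23,6) (24,9) (23,10) (16,7)]:
  edge (16,2)–(23,6): clear
  edge (23,6)–(24,9): clear
  edge (24,9)–(23,10): clear
  edge (23,10)–(16,7): clear
  edge (16,7)–(16,2): clear
  midpoint (14,18) outside
  → clear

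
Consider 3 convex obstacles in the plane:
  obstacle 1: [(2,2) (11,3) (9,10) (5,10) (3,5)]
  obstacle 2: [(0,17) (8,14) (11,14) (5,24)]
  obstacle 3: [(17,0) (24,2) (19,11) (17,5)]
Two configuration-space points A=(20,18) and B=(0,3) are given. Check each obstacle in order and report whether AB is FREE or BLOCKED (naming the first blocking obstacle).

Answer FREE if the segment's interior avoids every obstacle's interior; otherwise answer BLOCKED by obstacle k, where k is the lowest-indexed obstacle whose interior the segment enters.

BLOCKED by obstacle 1

Obstacle 1 [(2,2) (11,3) (9,10) (5,10) (3,5)]:
  edge (2,2)–(11,3): clear
  edge (11,3)–(9,10): crosses AB
  edge (9,10)–(5,10): clear
  edge (5,10)–(3,5): crosses AB
  edge (3,5)–(2,2): clear
  → BLOCKED
Obstacle 2 [(0,17) (8,14) (11,14) (5,24)]:
  edge (0,17)–(8,14): clear
  edge (8,14)–(11,14): clear
  edge (11,14)–(5,24): clear
  edge (5,24)–(0,17): clear
  midpoint (10,21/2) outside
  → clear
Obstacle 3 [(17,0) (24,2) (19,11) (17,5)]:
  edge (17,0)–(24,2): clear
  edge (24,2)–(19,11): clear
  edge (19,11)–(17,5): clear
  edge (17,5)–(17,0): clear
  midpoint (10,21/2) outside
  → clear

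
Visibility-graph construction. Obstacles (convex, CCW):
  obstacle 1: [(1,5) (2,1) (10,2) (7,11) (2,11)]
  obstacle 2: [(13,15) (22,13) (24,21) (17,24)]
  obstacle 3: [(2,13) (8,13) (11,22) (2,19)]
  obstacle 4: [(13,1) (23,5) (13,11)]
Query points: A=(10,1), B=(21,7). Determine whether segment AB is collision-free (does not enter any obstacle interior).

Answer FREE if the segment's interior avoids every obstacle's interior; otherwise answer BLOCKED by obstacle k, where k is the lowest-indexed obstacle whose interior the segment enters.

BLOCKED by obstacle 4

Obstacle 1 [(1,5) (2,1) (10,2) (7,11) (2,11)]:
  edge (1,5)–(2,1): clear
  edge (2,1)–(10,2): clear
  edge (10,2)–(7,11): clear
  edge (7,11)–(2,11): clear
  edge (2,11)–(1,5): clear
  midpoint (31/2,4) outside
  → clear
Obstacle 2 [(13,15) (22,13) (24,21) (17,24)]:
  edge (13,15)–(22,13): clear
  edge (22,13)–(24,21): clear
  edge (24,21)–(17,24): clear
  edge (17,24)–(13,15): clear
  midpoint (31/2,4) outside
  → clear
Obstacle 3 [(2,13) (8,13) (11,22) (2,19)]:
  edge (2,13)–(8,13): clear
  edge (8,13)–(11,22): clear
  edge (11,22)–(2,19): clear
  edge (2,19)–(2,13): clear
  midpoint (31/2,4) outside
  → clear
Obstacle 4 [(13,1) (23,5) (13,11)]:
  edge (13,1)–(23,5): clear
  edge (23,5)–(13,11): crosses AB
  edge (13,11)–(13,1): crosses AB
  → BLOCKED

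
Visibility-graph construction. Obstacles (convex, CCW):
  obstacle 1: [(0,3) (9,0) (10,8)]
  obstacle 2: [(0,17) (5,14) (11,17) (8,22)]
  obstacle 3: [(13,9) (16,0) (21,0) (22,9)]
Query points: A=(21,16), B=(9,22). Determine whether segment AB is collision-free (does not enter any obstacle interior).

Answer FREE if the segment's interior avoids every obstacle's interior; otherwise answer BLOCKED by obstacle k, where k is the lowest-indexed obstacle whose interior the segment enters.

FREE

Obstacle 1 [(0,3) (9,0) (10,8)]:
  edge (0,3)–(9,0): clear
  edge (9,0)–(10,8): clear
  edge (10,8)–(0,3): clear
  midpoint (15,19) outside
  → clear
Obstacle 2 [(0,17) (5,14) (11,17) (8,22)]:
  edge (0,17)–(5,14): clear
  edge (5,14)–(11,17): clear
  edge (11,17)–(8,22): clear
  edge (8,22)–(0,17): clear
  midpoint (15,19) outside
  → clear
Obstacle 3 [(13,9) (16,0) (21,0) (22,9)]:
  edge (13,9)–(16,0): clear
  edge (16,0)–(21,0): clear
  edge (21,0)–(22,9): clear
  edge (22,9)–(13,9): clear
  midpoint (15,19) outside
  → clear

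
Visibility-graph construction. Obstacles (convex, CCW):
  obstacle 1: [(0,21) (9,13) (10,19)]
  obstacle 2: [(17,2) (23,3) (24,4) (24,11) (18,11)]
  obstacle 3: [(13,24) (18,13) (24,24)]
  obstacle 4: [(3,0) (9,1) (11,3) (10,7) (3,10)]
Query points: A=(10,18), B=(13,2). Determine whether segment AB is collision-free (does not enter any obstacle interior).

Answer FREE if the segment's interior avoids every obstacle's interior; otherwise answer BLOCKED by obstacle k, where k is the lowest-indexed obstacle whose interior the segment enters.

FREE

Obstacle 1 [(0,21) (9,13) (10,19)]:
  edge (0,21)–(9,13): clear
  edge (9,13)–(10,19): clear
  edge (10,19)–(0,21): clear
  midpoint (23/2,10) outside
  → clear
Obstacle 2 [(17,2) (23,3) (24,4) (24,11) (18,11)]:
  edge (17,2)–(23,3): clear
  edge (23,3)–(24,4): clear
  edge (24,4)–(24,11): clear
  edge (24,11)–(18,11): clear
  edge (18,11)–(17,2): clear
  midpoint (23/2,10) outside
  → clear
Obstacle 3 [(13,24) (18,13) (24,24)]:
  edge (13,24)–(18,13): clear
  edge (18,13)–(24,24): clear
  edge (24,24)–(13,24): clear
  midpoint (23/2,10) outside
  → clear
Obstacle 4 [(3,0) (9,1) (11,3) (10,7) (3,10)]:
  edge (3,0)–(9,1): clear
  edge (9,1)–(11,3): clear
  edge (11,3)–(10,7): clear
  edge (10,7)–(3,10): clear
  edge (3,10)–(3,0): clear
  midpoint (23/2,10) outside
  → clear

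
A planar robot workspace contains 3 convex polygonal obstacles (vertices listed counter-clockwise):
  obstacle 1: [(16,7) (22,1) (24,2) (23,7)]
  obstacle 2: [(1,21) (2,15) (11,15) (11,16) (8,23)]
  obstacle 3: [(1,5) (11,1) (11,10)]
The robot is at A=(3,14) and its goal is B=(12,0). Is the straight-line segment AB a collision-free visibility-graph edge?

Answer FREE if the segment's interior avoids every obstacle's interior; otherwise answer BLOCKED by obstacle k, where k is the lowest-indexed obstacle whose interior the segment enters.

BLOCKED by obstacle 3

Obstacle 1 [(16,7) (22,1) (24,2) (23,7)]:
  edge (16,7)–(22,1): clear
  edge (22,1)–(24,2): clear
  edge (24,2)–(23,7): clear
  edge (23,7)–(16,7): clear
  midpoint (15/2,7) outside
  → clear
Obstacle 2 [(1,21) (2,15) (11,15) (11,16) (8,23)]:
  edge (1,21)–(2,15): clear
  edge (2,15)–(11,15): clear
  edge (11,15)–(11,16): clear
  edge (11,16)–(8,23): clear
  edge (8,23)–(1,21): clear
  midpoint (15/2,7) outside
  → clear
Obstacle 3 [(1,5) (11,1) (11,10)]:
  edge (1,5)–(11,1): clear
  edge (11,1)–(11,10): crosses AB
  edge (11,10)–(1,5): crosses AB
  → BLOCKED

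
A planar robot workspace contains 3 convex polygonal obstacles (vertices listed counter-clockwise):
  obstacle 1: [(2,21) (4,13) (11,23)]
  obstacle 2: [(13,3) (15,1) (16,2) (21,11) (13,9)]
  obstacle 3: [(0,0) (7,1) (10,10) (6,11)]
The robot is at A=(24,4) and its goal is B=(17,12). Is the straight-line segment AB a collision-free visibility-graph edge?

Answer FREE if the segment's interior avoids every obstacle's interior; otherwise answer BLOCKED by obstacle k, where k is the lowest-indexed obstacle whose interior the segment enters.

BLOCKED by obstacle 2

Obstacle 1 [(2,21) (4,13) (11,23)]:
  edge (2,21)–(4,13): clear
  edge (4,13)–(11,23): clear
  edge (11,23)–(2,21): clear
  midpoint (41/2,8) outside
  → clear
Obstacle 2 [(13,3) (15,1) (16,2) (21,11) (13,9)]:
  edge (13,3)–(15,1): clear
  edge (15,1)–(16,2): clear
  edge (16,2)–(21,11): crosses AB
  edge (21,11)–(13,9): crosses AB
  edge (13,9)–(13,3): clear
  → BLOCKED
Obstacle 3 [(0,0) (7,1) (10,10) (6,11)]:
  edge (0,0)–(7,1): clear
  edge (7,1)–(10,10): clear
  edge (10,10)–(6,11): clear
  edge (6,11)–(0,0): clear
  midpoint (41/2,8) outside
  → clear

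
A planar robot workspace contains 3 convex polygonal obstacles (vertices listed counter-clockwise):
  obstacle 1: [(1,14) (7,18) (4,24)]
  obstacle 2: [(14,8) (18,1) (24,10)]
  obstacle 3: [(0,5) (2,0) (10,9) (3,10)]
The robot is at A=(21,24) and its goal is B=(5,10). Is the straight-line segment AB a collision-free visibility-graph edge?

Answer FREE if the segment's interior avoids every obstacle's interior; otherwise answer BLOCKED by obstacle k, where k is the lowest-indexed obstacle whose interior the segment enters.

Obstacle 1 [(1,14) (7,18) (4,24)]:
  edge (1,14)–(7,18): clear
  edge (7,18)–(4,24): clear
  edge (4,24)–(1,14): clear
  midpoint (13,17) outside
  → clear
Obstacle 2 [(14,8) (18,1) (24,10)]:
  edge (14,8)–(18,1): clear
  edge (18,1)–(24,10): clear
  edge (24,10)–(14,8): clear
  midpoint (13,17) outside
  → clear
Obstacle 3 [(0,5) (2,0) (10,9) (3,10)]:
  edge (0,5)–(2,0): clear
  edge (2,0)–(10,9): clear
  edge (10,9)–(3,10): clear
  edge (3,10)–(0,5): clear
  midpoint (13,17) outside
  → clear

FREE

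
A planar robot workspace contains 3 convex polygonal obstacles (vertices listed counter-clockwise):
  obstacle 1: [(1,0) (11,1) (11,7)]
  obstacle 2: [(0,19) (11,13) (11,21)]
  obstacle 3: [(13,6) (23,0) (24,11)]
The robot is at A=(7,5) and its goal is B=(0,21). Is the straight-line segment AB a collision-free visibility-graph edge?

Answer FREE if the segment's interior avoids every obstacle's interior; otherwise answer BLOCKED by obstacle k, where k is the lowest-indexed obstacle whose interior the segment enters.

Obstacle 1 [(1,0) (11,1) (11,7)]:
  edge (1,0)–(11,1): clear
  edge (11,1)–(11,7): clear
  edge (11,7)–(1,0): clear
  midpoint (7/2,13) outside
  → clear
Obstacle 2 [(0,19) (11,13) (11,21)]:
  edge (0,19)–(11,13): crosses AB
  edge (11,13)–(11,21): clear
  edge (11,21)–(0,19): crosses AB
  → BLOCKED
Obstacle 3 [(13,6) (23,0) (24,11)]:
  edge (13,6)–(23,0): clear
  edge (23,0)–(24,11): clear
  edge (24,11)–(13,6): clear
  midpoint (7/2,13) outside
  → clear

BLOCKED by obstacle 2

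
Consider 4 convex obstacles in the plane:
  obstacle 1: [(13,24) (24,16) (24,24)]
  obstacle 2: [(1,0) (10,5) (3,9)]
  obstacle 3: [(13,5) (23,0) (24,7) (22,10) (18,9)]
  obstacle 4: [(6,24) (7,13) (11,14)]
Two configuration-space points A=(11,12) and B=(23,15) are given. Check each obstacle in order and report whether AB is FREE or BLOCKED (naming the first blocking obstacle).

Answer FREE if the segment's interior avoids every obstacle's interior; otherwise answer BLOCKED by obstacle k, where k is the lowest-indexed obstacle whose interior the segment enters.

FREE

Obstacle 1 [(13,24) (24,16) (24,24)]:
  edge (13,24)–(24,16): clear
  edge (24,16)–(24,24): clear
  edge (24,24)–(13,24): clear
  midpoint (17,27/2) outside
  → clear
Obstacle 2 [(1,0) (10,5) (3,9)]:
  edge (1,0)–(10,5): clear
  edge (10,5)–(3,9): clear
  edge (3,9)–(1,0): clear
  midpoint (17,27/2) outside
  → clear
Obstacle 3 [(13,5) (23,0) (24,7) (22,10) (18,9)]:
  edge (13,5)–(23,0): clear
  edge (23,0)–(24,7): clear
  edge (24,7)–(22,10): clear
  edge (22,10)–(18,9): clear
  edge (18,9)–(13,5): clear
  midpoint (17,27/2) outside
  → clear
Obstacle 4 [(6,24) (7,13) (11,14)]:
  edge (6,24)–(7,13): clear
  edge (7,13)–(11,14): clear
  edge (11,14)–(6,24): clear
  midpoint (17,27/2) outside
  → clear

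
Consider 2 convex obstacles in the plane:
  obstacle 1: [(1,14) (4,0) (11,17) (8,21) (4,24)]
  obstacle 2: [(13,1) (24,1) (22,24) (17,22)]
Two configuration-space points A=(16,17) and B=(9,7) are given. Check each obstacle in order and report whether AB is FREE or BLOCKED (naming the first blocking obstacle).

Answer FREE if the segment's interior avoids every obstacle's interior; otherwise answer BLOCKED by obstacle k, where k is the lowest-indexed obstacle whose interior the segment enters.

FREE

Obstacle 1 [(1,14) (4,0) (11,17) (8,21) (4,24)]:
  edge (1,14)–(4,0): clear
  edge (4,0)–(11,17): clear
  edge (11,17)–(8,21): clear
  edge (8,21)–(4,24): clear
  edge (4,24)–(1,14): clear
  midpoint (25/2,12) outside
  → clear
Obstacle 2 [(13,1) (24,1) (22,24) (17,22)]:
  edge (13,1)–(24,1): clear
  edge (24,1)–(22,24): clear
  edge (22,24)–(17,22): clear
  edge (17,22)–(13,1): clear
  midpoint (25/2,12) outside
  → clear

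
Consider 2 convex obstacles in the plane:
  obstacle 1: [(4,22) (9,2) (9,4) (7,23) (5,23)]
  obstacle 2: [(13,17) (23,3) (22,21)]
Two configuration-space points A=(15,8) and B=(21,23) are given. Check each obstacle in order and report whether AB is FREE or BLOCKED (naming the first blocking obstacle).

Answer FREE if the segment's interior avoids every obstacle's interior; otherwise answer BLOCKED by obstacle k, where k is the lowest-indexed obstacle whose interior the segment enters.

Obstacle 1 [(4,22) (9,2) (9,4) (7,23) (5,23)]:
  edge (4,22)–(9,2): clear
  edge (9,2)–(9,4): clear
  edge (9,4)–(7,23): clear
  edge (7,23)–(5,23): clear
  edge (5,23)–(4,22): clear
  midpoint (18,31/2) outside
  → clear
Obstacle 2 [(13,17) (23,3) (22,21)]:
  edge (13,17)–(23,3): crosses AB
  edge (23,3)–(22,21): clear
  edge (22,21)–(13,17): crosses AB
  → BLOCKED

BLOCKED by obstacle 2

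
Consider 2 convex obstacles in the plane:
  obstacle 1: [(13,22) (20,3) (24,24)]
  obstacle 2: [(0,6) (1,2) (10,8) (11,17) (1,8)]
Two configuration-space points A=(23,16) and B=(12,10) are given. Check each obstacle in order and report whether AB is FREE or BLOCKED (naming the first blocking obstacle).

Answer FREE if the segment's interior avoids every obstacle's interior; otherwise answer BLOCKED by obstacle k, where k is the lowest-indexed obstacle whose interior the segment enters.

Obstacle 1 [(13,22) (20,3) (24,24)]:
  edge (13,22)–(20,3): crosses AB
  edge (20,3)–(24,24): crosses AB
  edge (24,24)–(13,22): clear
  → BLOCKED
Obstacle 2 [(0,6) (1,2) (10,8) (11,17) (1,8)]:
  edge (0,6)–(1,2): clear
  edge (1,2)–(10,8): clear
  edge (10,8)–(11,17): clear
  edge (11,17)–(1,8): clear
  edge (1,8)–(0,6): clear
  midpoint (35/2,13) outside
  → clear

BLOCKED by obstacle 1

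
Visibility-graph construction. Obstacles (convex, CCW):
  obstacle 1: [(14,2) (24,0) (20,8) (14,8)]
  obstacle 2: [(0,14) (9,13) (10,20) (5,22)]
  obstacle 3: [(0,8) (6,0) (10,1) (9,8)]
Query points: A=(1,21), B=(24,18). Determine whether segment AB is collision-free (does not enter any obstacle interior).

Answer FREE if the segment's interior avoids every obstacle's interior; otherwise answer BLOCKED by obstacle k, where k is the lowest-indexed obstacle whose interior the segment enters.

BLOCKED by obstacle 2

Obstacle 1 [(14,2) (24,0) (20,8) (14,8)]:
  edge (14,2)–(24,0): clear
  edge (24,0)–(20,8): clear
  edge (20,8)–(14,8): clear
  edge (14,8)–(14,2): clear
  midpoint (25/2,39/2) outside
  → clear
Obstacle 2 [(0,14) (9,13) (10,20) (5,22)]:
  edge (0,14)–(9,13): clear
  edge (9,13)–(10,20): crosses AB
  edge (10,20)–(5,22): clear
  edge (5,22)–(0,14): crosses AB
  → BLOCKED
Obstacle 3 [(0,8) (6,0) (10,1) (9,8)]:
  edge (0,8)–(6,0): clear
  edge (6,0)–(10,1): clear
  edge (10,1)–(9,8): clear
  edge (9,8)–(0,8): clear
  midpoint (25/2,39/2) outside
  → clear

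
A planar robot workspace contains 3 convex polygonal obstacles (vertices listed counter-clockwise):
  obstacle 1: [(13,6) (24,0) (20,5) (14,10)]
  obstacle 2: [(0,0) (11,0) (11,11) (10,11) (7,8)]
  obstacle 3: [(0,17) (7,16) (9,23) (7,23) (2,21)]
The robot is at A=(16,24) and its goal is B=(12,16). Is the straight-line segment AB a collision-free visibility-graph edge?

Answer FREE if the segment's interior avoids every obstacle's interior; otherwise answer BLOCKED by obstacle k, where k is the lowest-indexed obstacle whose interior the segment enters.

Obstacle 1 [(13,6) (24,0) (20,5) (14,10)]:
  edge (13,6)–(24,0): clear
  edge (24,0)–(20,5): clear
  edge (20,5)–(14,10): clear
  edge (14,10)–(13,6): clear
  midpoint (14,20) outside
  → clear
Obstacle 2 [(0,0) (11,0) (11,11) (10,11) (7,8)]:
  edge (0,0)–(11,0): clear
  edge (11,0)–(11,11): clear
  edge (11,11)–(10,11): clear
  edge (10,11)–(7,8): clear
  edge (7,8)–(0,0): clear
  midpoint (14,20) outside
  → clear
Obstacle 3 [(0,17) (7,16) (9,23) (7,23) (2,21)]:
  edge (0,17)–(7,16): clear
  edge (7,16)–(9,23): clear
  edge (9,23)–(7,23): clear
  edge (7,23)–(2,21): clear
  edge (2,21)–(0,17): clear
  midpoint (14,20) outside
  → clear

FREE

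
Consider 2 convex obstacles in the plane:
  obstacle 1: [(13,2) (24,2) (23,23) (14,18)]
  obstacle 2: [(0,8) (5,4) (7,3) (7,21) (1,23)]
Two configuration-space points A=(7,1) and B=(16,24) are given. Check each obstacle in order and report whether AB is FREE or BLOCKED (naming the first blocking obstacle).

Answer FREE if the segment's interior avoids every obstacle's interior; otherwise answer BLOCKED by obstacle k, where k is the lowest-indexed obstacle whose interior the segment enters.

FREE

Obstacle 1 [(13,2) (24,2) (23,23) (14,18)]:
  edge (13,2)–(24,2): clear
  edge (24,2)–(23,23): clear
  edge (23,23)–(14,18): clear
  edge (14,18)–(13,2): clear
  midpoint (23/2,25/2) outside
  → clear
Obstacle 2 [(0,8) (5,4) (7,3) (7,21) (1,23)]:
  edge (0,8)–(5,4): clear
  edge (5,4)–(7,3): clear
  edge (7,3)–(7,21): clear
  edge (7,21)–(1,23): clear
  edge (1,23)–(0,8): clear
  midpoint (23/2,25/2) outside
  → clear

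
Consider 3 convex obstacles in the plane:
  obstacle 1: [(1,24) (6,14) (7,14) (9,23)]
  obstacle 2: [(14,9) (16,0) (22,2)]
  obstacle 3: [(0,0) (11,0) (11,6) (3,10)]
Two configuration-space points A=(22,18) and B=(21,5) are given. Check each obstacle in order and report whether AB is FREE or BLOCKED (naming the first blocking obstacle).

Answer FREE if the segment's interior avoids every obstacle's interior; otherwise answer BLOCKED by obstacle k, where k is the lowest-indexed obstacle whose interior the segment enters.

Obstacle 1 [(1,24) (6,14) (7,14) (9,23)]:
  edge (1,24)–(6,14): clear
  edge (6,14)–(7,14): clear
  edge (7,14)–(9,23): clear
  edge (9,23)–(1,24): clear
  midpoint (43/2,23/2) outside
  → clear
Obstacle 2 [(14,9) (16,0) (22,2)]:
  edge (14,9)–(16,0): clear
  edge (16,0)–(22,2): clear
  edge (22,2)–(14,9): clear
  midpoint (43/2,23/2) outside
  → clear
Obstacle 3 [(0,0) (11,0) (11,6) (3,10)]:
  edge (0,0)–(11,0): clear
  edge (11,0)–(11,6): clear
  edge (11,6)–(3,10): clear
  edge (3,10)–(0,0): clear
  midpoint (43/2,23/2) outside
  → clear

FREE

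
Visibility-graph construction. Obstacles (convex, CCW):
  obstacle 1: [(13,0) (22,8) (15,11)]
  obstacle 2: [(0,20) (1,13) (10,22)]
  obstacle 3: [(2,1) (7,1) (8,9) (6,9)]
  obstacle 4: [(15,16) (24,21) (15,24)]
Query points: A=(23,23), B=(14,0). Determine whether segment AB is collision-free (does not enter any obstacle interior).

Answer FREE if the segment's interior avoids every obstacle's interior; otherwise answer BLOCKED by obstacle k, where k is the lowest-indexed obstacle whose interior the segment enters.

Obstacle 1 [(13,0) (22,8) (15,11)]:
  edge (13,0)–(22,8): crosses AB
  edge (22,8)–(15,11): crosses AB
  edge (15,11)–(13,0): clear
  → BLOCKED
Obstacle 2 [(0,20) (1,13) (10,22)]:
  edge (0,20)–(1,13): clear
  edge (1,13)–(10,22): clear
  edge (10,22)–(0,20): clear
  midpoint (37/2,23/2) outside
  → clear
Obstacle 3 [(2,1) (7,1) (8,9) (6,9)]:
  edge (2,1)–(7,1): clear
  edge (7,1)–(8,9): clear
  edge (8,9)–(6,9): clear
  edge (6,9)–(2,1): clear
  midpoint (37/2,23/2) outside
  → clear
Obstacle 4 [(15,16) (24,21) (15,24)]:
  edge (15,16)–(24,21): crosses AB
  edge (24,21)–(15,24): crosses AB
  edge (15,24)–(15,16): clear
  → BLOCKED

BLOCKED by obstacle 1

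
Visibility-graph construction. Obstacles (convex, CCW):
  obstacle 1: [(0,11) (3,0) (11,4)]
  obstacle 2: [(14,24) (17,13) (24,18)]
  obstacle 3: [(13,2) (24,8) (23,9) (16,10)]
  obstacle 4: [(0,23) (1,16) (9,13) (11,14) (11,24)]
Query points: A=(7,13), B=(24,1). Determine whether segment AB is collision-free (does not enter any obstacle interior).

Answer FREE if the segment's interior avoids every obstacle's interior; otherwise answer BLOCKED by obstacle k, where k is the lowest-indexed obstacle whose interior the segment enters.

BLOCKED by obstacle 3

Obstacle 1 [(0,11) (3,0) (11,4)]:
  edge (0,11)–(3,0): clear
  edge (3,0)–(11,4): clear
  edge (11,4)–(0,11): clear
  midpoint (31/2,7) outside
  → clear
Obstacle 2 [(14,24) (17,13) (24,18)]:
  edge (14,24)–(17,13): clear
  edge (17,13)–(24,18): clear
  edge (24,18)–(14,24): clear
  midpoint (31/2,7) outside
  → clear
Obstacle 3 [(13,2) (24,8) (23,9) (16,10)]:
  edge (13,2)–(24,8): crosses AB
  edge (24,8)–(23,9): clear
  edge (23,9)–(16,10): clear
  edge (16,10)–(13,2): crosses AB
  → BLOCKED
Obstacle 4 [(0,23) (1,16) (9,13) (11,14) (11,24)]:
  edge (0,23)–(1,16): clear
  edge (1,16)–(9,13): clear
  edge (9,13)–(11,14): clear
  edge (11,14)–(11,24): clear
  edge (11,24)–(0,23): clear
  midpoint (31/2,7) outside
  → clear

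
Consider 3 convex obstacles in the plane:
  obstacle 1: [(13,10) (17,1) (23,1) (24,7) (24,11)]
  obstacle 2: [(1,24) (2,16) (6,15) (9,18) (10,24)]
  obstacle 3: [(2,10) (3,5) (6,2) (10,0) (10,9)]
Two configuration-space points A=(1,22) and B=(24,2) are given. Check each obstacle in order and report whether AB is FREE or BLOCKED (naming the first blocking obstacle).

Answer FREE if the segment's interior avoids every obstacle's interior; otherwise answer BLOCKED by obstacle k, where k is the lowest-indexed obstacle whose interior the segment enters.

Obstacle 1 [(13,10) (17,1) (23,1) (24,7) (24,11)]:
  edge (13,10)–(17,1): clear
  edge (17,1)–(23,1): clear
  edge (23,1)–(24,7): crosses AB
  edge (24,7)–(24,11): clear
  edge (24,11)–(13,10): crosses AB
  → BLOCKED
Obstacle 2 [(1,24) (2,16) (6,15) (9,18) (10,24)]:
  edge (1,24)–(2,16): crosses AB
  edge (2,16)–(6,15): clear
  edge (6,15)–(9,18): crosses AB
  edge (9,18)–(10,24): clear
  edge (10,24)–(1,24): clear
  → BLOCKED
Obstacle 3 [(2,10) (3,5) (6,2) (10,0) (10,9)]:
  edge (2,10)–(3,5): clear
  edge (3,5)–(6,2): clear
  edge (6,2)–(10,0): clear
  edge (10,0)–(10,9): clear
  edge (10,9)–(2,10): clear
  midpoint (25/2,12) outside
  → clear

BLOCKED by obstacle 1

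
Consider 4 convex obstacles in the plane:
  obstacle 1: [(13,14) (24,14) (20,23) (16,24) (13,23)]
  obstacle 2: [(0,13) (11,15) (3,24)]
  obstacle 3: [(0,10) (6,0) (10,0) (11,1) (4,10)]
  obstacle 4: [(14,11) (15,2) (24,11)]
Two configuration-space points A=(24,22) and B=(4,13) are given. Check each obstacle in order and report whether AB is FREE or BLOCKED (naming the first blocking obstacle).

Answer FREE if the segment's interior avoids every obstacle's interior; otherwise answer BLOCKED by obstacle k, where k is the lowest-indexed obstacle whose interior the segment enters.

Obstacle 1 [(13,14) (24,14) (20,23) (16,24) (13,23)]:
  edge (13,14)–(24,14): clear
  edge (24,14)–(20,23): crosses AB
  edge (20,23)–(16,24): clear
  edge (16,24)–(13,23): clear
  edge (13,23)–(13,14): crosses AB
  → BLOCKED
Obstacle 2 [(0,13) (11,15) (3,24)]:
  edge (0,13)–(11,15): crosses AB
  edge (11,15)–(3,24): crosses AB
  edge (3,24)–(0,13): clear
  → BLOCKED
Obstacle 3 [(0,10) (6,0) (10,0) (11,1) (4,10)]:
  edge (0,10)–(6,0): clear
  edge (6,0)–(10,0): clear
  edge (10,0)–(11,1): clear
  edge (11,1)–(4,10): clear
  edge (4,10)–(0,10): clear
  midpoint (14,35/2) outside
  → clear
Obstacle 4 [(14,11) (15,2) (24,11)]:
  edge (14,11)–(15,2): clear
  edge (15,2)–(24,11): clear
  edge (24,11)–(14,11): clear
  midpoint (14,35/2) outside
  → clear

BLOCKED by obstacle 1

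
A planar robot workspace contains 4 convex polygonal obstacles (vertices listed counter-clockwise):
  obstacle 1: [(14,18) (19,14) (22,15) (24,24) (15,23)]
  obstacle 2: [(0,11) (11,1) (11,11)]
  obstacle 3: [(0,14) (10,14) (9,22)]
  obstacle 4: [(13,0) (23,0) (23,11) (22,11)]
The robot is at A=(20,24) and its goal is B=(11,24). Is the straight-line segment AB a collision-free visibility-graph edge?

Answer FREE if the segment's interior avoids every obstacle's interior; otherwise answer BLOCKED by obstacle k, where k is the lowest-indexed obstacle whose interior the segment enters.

Obstacle 1 [(14,18) (19,14) (22,15) (24,24) (15,23)]:
  edge (14,18)–(19,14): clear
  edge (19,14)–(22,15): clear
  edge (22,15)–(24,24): clear
  edge (24,24)–(15,23): clear
  edge (15,23)–(14,18): clear
  midpoint (31/2,24) outside
  → clear
Obstacle 2 [(0,11) (11,1) (11,11)]:
  edge (0,11)–(11,1): clear
  edge (11,1)–(11,11): clear
  edge (11,11)–(0,11): clear
  midpoint (31/2,24) outside
  → clear
Obstacle 3 [(0,14) (10,14) (9,22)]:
  edge (0,14)–(10,14): clear
  edge (10,14)–(9,22): clear
  edge (9,22)–(0,14): clear
  midpoint (31/2,24) outside
  → clear
Obstacle 4 [(13,0) (23,0) (23,11) (22,11)]:
  edge (13,0)–(23,0): clear
  edge (23,0)–(23,11): clear
  edge (23,11)–(22,11): clear
  edge (22,11)–(13,0): clear
  midpoint (31/2,24) outside
  → clear

FREE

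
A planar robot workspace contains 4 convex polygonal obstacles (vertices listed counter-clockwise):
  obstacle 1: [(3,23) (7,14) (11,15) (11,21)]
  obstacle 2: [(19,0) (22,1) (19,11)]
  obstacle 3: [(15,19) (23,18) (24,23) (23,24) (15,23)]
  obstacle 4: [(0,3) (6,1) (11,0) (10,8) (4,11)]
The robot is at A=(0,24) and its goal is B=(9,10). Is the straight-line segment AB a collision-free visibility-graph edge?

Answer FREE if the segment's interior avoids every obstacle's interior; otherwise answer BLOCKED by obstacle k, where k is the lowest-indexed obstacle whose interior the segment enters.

Obstacle 1 [(3,23) (7,14) (11,15) (11,21)]:
  edge (3,23)–(7,14): clear
  edge (7,14)–(11,15): clear
  edge (11,15)–(11,21): clear
  edge (11,21)–(3,23): clear
  midpoint (9/2,17) outside
  → clear
Obstacle 2 [(19,0) (22,1) (19,11)]:
  edge (19,0)–(22,1): clear
  edge (22,1)–(19,11): clear
  edge (19,11)–(19,0): clear
  midpoint (9/2,17) outside
  → clear
Obstacle 3 [(15,19) (23,18) (24,23) (23,24) (15,23)]:
  edge (15,19)–(23,18): clear
  edge (23,18)–(24,23): clear
  edge (24,23)–(23,24): clear
  edge (23,24)–(15,23): clear
  edge (15,23)–(15,19): clear
  midpoint (9/2,17) outside
  → clear
Obstacle 4 [(0,3) (6,1) (11,0) (10,8) (4,11)]:
  edge (0,3)–(6,1): clear
  edge (6,1)–(11,0): clear
  edge (11,0)–(10,8): clear
  edge (10,8)–(4,11): clear
  edge (4,11)–(0,3): clear
  midpoint (9/2,17) outside
  → clear

FREE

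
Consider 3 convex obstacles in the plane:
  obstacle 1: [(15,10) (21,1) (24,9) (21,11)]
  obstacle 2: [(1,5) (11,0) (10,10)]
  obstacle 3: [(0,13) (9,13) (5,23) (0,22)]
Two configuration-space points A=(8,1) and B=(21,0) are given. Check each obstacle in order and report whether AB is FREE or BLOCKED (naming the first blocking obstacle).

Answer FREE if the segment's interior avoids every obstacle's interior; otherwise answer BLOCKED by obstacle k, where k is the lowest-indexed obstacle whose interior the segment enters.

Obstacle 1 [(15,10) (21,1) (24,9) (21,11)]:
  edge (15,10)–(21,1): clear
  edge (21,1)–(24,9): clear
  edge (24,9)–(21,11): clear
  edge (21,11)–(15,10): clear
  midpoint (29/2,1/2) outside
  → clear
Obstacle 2 [(1,5) (11,0) (10,10)]:
  edge (1,5)–(11,0): crosses AB
  edge (11,0)–(10,10): crosses AB
  edge (10,10)–(1,5): clear
  → BLOCKED
Obstacle 3 [(0,13) (9,13) (5,23) (0,22)]:
  edge (0,13)–(9,13): clear
  edge (9,13)–(5,23): clear
  edge (5,23)–(0,22): clear
  edge (0,22)–(0,13): clear
  midpoint (29/2,1/2) outside
  → clear

BLOCKED by obstacle 2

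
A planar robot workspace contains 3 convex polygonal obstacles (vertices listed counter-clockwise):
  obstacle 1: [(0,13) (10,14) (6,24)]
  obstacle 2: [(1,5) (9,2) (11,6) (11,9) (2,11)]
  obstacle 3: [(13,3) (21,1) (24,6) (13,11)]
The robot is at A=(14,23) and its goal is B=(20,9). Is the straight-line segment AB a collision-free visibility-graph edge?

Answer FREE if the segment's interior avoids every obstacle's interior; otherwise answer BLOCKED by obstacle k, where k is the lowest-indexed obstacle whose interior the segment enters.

Obstacle 1 [(0,13) (10,14) (6,24)]:
  edge (0,13)–(10,14): clear
  edge (10,14)–(6,24): clear
  edge (6,24)–(0,13): clear
  midpoint (17,16) outside
  → clear
Obstacle 2 [(1,5) (9,2) (11,6) (11,9) (2,11)]:
  edge (1,5)–(9,2): clear
  edge (9,2)–(11,6): clear
  edge (11,6)–(11,9): clear
  edge (11,9)–(2,11): clear
  edge (2,11)–(1,5): clear
  midpoint (17,16) outside
  → clear
Obstacle 3 [(13,3) (21,1) (24,6) (13,11)]:
  edge (13,3)–(21,1): clear
  edge (21,1)–(24,6): clear
  edge (24,6)–(13,11): clear
  edge (13,11)–(13,3): clear
  midpoint (17,16) outside
  → clear

FREE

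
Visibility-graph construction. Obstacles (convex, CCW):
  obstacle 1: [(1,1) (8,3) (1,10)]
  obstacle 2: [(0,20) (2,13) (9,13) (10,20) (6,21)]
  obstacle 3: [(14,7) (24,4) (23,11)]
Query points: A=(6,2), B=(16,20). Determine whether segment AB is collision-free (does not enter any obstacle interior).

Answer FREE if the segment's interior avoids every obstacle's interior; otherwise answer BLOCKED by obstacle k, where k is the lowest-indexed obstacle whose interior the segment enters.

BLOCKED by obstacle 1

Obstacle 1 [(1,1) (8,3) (1,10)]:
  edge (1,1)–(8,3): crosses AB
  edge (8,3)–(1,10): crosses AB
  edge (1,10)–(1,1): clear
  → BLOCKED
Obstacle 2 [(0,20) (2,13) (9,13) (10,20) (6,21)]:
  edge (0,20)–(2,13): clear
  edge (2,13)–(9,13): clear
  edge (9,13)–(10,20): clear
  edge (10,20)–(6,21): clear
  edge (6,21)–(0,20): clear
  midpoint (11,11) outside
  → clear
Obstacle 3 [(14,7) (24,4) (23,11)]:
  edge (14,7)–(24,4): clear
  edge (24,4)–(23,11): clear
  edge (23,11)–(14,7): clear
  midpoint (11,11) outside
  → clear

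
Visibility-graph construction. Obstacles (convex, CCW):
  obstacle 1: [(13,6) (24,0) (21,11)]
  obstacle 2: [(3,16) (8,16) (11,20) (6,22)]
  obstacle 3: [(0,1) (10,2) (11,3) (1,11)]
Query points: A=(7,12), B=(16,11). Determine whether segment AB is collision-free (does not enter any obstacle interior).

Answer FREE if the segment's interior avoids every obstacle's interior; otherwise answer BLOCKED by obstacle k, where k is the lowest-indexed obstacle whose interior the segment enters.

Obstacle 1 [(13,6) (24,0) (21,11)]:
  edge (13,6)–(24,0): clear
  edge (24,0)–(21,11): clear
  edge (21,11)–(13,6): clear
  midpoint (23/2,23/2) outside
  → clear
Obstacle 2 [(3,16) (8,16) (11,20) (6,22)]:
  edge (3,16)–(8,16): clear
  edge (8,16)–(11,20): clear
  edge (11,20)–(6,22): clear
  edge (6,22)–(3,16): clear
  midpoint (23/2,23/2) outside
  → clear
Obstacle 3 [(0,1) (10,2) (11,3) (1,11)]:
  edge (0,1)–(10,2): clear
  edge (10,2)–(11,3): clear
  edge (11,3)–(1,11): clear
  edge (1,11)–(0,1): clear
  midpoint (23/2,23/2) outside
  → clear

FREE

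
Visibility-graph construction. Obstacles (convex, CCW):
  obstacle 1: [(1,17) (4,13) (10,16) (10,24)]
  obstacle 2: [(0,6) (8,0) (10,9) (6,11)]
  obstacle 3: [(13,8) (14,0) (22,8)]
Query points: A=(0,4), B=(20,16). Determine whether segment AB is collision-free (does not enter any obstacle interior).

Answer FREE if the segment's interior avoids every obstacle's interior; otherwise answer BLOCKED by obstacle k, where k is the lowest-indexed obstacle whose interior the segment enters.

BLOCKED by obstacle 2

Obstacle 1 [(1,17) (4,13) (10,16) (10,24)]:
  edge (1,17)–(4,13): clear
  edge (4,13)–(10,16): clear
  edge (10,16)–(10,24): clear
  edge (10,24)–(1,17): clear
  midpoint (10,10) outside
  → clear
Obstacle 2 [(0,6) (8,0) (10,9) (6,11)]:
  edge (0,6)–(8,0): crosses AB
  edge (8,0)–(10,9): clear
  edge (10,9)–(6,11): crosses AB
  edge (6,11)–(0,6): clear
  → BLOCKED
Obstacle 3 [(13,8) (14,0) (22,8)]:
  edge (13,8)–(14,0): clear
  edge (14,0)–(22,8): clear
  edge (22,8)–(13,8): clear
  midpoint (10,10) outside
  → clear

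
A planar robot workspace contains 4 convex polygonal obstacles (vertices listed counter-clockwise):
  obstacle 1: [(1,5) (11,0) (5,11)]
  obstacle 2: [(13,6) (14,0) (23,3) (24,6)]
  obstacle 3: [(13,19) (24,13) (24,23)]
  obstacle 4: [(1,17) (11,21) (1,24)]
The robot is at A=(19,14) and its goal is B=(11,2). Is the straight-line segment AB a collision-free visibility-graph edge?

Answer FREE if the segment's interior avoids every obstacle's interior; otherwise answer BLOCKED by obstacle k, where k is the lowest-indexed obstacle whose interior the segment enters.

BLOCKED by obstacle 2

Obstacle 1 [(1,5) (11,0) (5,11)]:
  edge (1,5)–(11,0): clear
  edge (11,0)–(5,11): clear
  edge (5,11)–(1,5): clear
  midpoint (15,8) outside
  → clear
Obstacle 2 [(13,6) (14,0) (23,3) (24,6)]:
  edge (13,6)–(14,0): crosses AB
  edge (14,0)–(23,3): clear
  edge (23,3)–(24,6): clear
  edge (24,6)–(13,6): crosses AB
  → BLOCKED
Obstacle 3 [(13,19) (24,13) (24,23)]:
  edge (13,19)–(24,13): clear
  edge (24,13)–(24,23): clear
  edge (24,23)–(13,19): clear
  midpoint (15,8) outside
  → clear
Obstacle 4 [(1,17) (11,21) (1,24)]:
  edge (1,17)–(11,21): clear
  edge (11,21)–(1,24): clear
  edge (1,24)–(1,17): clear
  midpoint (15,8) outside
  → clear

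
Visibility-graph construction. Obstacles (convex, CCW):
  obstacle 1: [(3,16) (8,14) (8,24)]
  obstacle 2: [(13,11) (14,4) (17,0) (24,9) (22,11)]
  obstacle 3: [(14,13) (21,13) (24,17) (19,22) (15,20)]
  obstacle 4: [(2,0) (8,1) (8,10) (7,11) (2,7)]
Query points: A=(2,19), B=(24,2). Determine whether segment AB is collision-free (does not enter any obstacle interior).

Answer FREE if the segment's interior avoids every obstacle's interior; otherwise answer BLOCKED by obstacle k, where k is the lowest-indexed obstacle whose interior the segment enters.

Obstacle 1 [(3,16) (8,14) (8,24)]:
  edge (3,16)–(8,14): clear
  edge (8,14)–(8,24): crosses AB
  edge (8,24)–(3,16): crosses AB
  → BLOCKED
Obstacle 2 [(13,11) (14,4) (17,0) (24,9) (22,11)]:
  edge (13,11)–(14,4): crosses AB
  edge (14,4)–(17,0): clear
  edge (17,0)–(24,9): crosses AB
  edge (24,9)–(22,11): clear
  edge (22,11)–(13,11): clear
  → BLOCKED
Obstacle 3 [(14,13) (21,13) (24,17) (19,22) (15,20)]:
  edge (14,13)–(21,13): clear
  edge (21,13)–(24,17): clear
  edge (24,17)–(19,22): clear
  edge (19,22)–(15,20): clear
  edge (15,20)–(14,13): clear
  midpoint (13,21/2) outside
  → clear
Obstacle 4 [(2,0) (8,1) (8,10) (7,11) (2,7)]:
  edge (2,0)–(8,1): clear
  edge (8,1)–(8,10): clear
  edge (8,10)–(7,11): clear
  edge (7,11)–(2,7): clear
  edge (2,7)–(2,0): clear
  midpoint (13,21/2) outside
  → clear

BLOCKED by obstacle 1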